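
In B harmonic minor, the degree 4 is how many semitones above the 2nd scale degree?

3

The scale is B C# D E F# G A#.
C# up to E is a minor third — 3 semitones.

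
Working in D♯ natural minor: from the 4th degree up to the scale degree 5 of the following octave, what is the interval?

Spelling D♯ natural minor: D♯ E♯ F♯ G♯ A♯ B C♯.
4th degree = G♯; 5th degree (up an octave) = A♯.
From G♯ to A♯ is 14 semitones, exactly the major ninth.

major ninth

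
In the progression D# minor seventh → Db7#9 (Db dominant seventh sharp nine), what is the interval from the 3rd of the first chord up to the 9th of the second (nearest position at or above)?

The 3rd of D# minor seventh is F#; the 9th of Db7#9 (Db dominant seventh sharp nine) is E.
F# up to E is 10 semitones, a half step narrower than a major seventh, so the interval is minor.

minor 7th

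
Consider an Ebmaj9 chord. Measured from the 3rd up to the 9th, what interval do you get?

minor 7th

The chord tones of Ebmaj9 (Eb major ninth) are Eb, G, Bb, D, F.
3rd = G; 9th = F.
G up to F is 10 semitones, a half step narrower than a major seventh, so the interval is minor.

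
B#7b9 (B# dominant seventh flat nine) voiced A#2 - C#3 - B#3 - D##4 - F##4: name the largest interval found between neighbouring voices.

Adjacent intervals: A#2→C#3 = minor third; C#3→B#3 = major seventh; B#3→D##4 = major third; D##4→F##4 = minor third.
The largest is C#3 to B#3, a major seventh (11 semitones).

major 7th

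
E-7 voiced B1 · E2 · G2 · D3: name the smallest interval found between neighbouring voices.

Adjacent intervals: B1→E2 = perfect fourth; E2→G2 = minor third; G2→D3 = perfect fifth.
The smallest is E2 to G2, a minor third (3 semitones).

m3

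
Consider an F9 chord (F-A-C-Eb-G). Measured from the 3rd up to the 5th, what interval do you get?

The 3rd is A and the 5th is C.
3 letter names make it a third; at 3 semitones (a half step narrower than major) the quality is minor.

minor 3rd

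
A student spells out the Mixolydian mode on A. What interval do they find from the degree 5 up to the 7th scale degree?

minor third

The scale runs A B C# D E F# G.
That puts E below G.
3 letter names make it a third; at 3 semitones (a half step narrower than major) the quality is minor.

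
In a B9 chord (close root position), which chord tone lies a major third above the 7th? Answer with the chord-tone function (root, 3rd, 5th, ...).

B9: B, D#, F#, A, C#.
The 7th is A. A major third above A is C#.
C# is the chord's 9th.

9th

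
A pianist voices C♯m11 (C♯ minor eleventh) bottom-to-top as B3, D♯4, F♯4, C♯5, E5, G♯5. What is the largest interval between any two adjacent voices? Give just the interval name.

Adjacent intervals: B3→D♯4 = major third; D♯4→F♯4 = minor third; F♯4→C♯5 = perfect fifth; C♯5→E5 = minor third; E5→G♯5 = major third.
The largest is F♯4 to C♯5, a perfect fifth (7 semitones).

perfect fifth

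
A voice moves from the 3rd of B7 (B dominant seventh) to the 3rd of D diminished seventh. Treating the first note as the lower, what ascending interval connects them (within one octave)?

diminished 3rd

B7 (B dominant seventh) has D♯ as its 3rd, and D diminished seventh has F as its 3rd.
3 letter names make it a third; at 2 semitones (a whole step narrower than major) the quality is diminished.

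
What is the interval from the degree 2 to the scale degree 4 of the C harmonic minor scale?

C harmonic minor: C D Eb F G Ab B.
That puts D below F.
D up to F is 3 semitones, a half step narrower than a major third, so the interval is minor.

minor 3rd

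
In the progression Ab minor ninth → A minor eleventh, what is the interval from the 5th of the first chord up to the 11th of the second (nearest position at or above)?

The 5th of Ab minor ninth is Eb; the 11th of A minor eleventh is D.
Counting 7 letters and 11 half steps from Eb gives a major seventh.

major seventh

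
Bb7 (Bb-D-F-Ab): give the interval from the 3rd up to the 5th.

minor third

So we need the interval from D up to F.
D up to F is 3 semitones, a half step narrower than a major third, so the interval is minor.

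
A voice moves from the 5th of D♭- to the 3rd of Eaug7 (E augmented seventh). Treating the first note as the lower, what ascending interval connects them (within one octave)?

augmented 7th

D♭- has A♭ as its 5th, and Eaug7 (E augmented seventh) has G♯ as its 3rd.
7 letter names make it a seventh; at 12 semitones (a half step wider than major) the quality is augmented.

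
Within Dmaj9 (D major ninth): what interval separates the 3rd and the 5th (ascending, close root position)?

Dmaj9 is spelled D-F#-A-C#-E.
The 3rd is F# and the 5th is A.
From F# to A: 3 semitones over a third = minor.

minor third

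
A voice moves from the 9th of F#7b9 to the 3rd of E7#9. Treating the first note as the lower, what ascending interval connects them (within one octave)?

augmented 1st

F#7b9 has G as its 9th, and E7#9 has G# as its 3rd.
G up to G# is 1 semitone, a half step wider than a perfect unison, so the interval is augmented.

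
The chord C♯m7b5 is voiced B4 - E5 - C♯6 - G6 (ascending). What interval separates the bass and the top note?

minor 13th

The outer voices are B4 and G6.
13 letter names make it a thirteenth; at 20 semitones (a half step narrower than major) the quality is minor.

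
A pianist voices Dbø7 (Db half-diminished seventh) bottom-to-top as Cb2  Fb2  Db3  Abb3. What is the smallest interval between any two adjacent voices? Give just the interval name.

Adjacent intervals: Cb2→Fb2 = perfect fourth; Fb2→Db3 = major sixth; Db3→Abb3 = diminished fifth.
The smallest is Cb2 to Fb2, a perfect fourth (5 semitones).

perfect fourth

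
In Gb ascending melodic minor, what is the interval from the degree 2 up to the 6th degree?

P5

The scale runs Gb Ab Bbb Cb Db Eb F.
So we need the interval from Ab up to Eb.
Ab up to Eb spans 5 letter names and 7 semitones — a perfect fifth.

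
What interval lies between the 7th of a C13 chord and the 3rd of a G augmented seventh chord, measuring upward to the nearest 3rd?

augmented unison

The 7th of C13 is B♭; the 3rd of G augmented seventh is B.
B♭ up to B is 1 semitone, a half step wider than a perfect unison, so the interval is augmented.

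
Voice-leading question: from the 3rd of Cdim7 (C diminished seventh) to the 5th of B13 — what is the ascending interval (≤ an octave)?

augmented second

The 3rd of Cdim7 (C diminished seventh) is Eb; the 5th of B13 is F#.
From Eb to F#: 3 semitones over a second = augmented.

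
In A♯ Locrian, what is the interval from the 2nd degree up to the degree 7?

Spelling A♯ Locrian: A♯ B C♯ D♯ E F♯ G♯.
The 2nd degree is B and the 7th degree is G♯.
Counting 6 letters and 9 half steps from B gives a major sixth.

M6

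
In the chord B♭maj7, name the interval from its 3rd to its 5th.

B♭maj7 (B♭ major seventh) is spelled B♭-D-F-A.
So we need the interval from D up to F.
3 letter names make it a third; at 3 semitones (a half step narrower than major) the quality is minor.

minor third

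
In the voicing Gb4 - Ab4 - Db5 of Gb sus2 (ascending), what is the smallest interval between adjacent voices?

Adjacent intervals: Gb4→Ab4 = major second; Ab4→Db5 = perfect fourth.
The smallest is Gb4 to Ab4, a major second (2 semitones).

M2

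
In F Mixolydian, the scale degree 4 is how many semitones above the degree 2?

The scale is F G A Bb C D Eb.
G up to Bb is a minor third — 3 semitones.

3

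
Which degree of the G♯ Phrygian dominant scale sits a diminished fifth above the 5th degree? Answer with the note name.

The scale is G♯ A B♯ C♯ D♯ E F♯.
The 5th degree is D♯; a diminished fifth above that is A — scale degree 2.

A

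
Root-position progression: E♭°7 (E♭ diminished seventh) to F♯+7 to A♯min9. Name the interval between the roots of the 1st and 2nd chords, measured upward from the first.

augmented second

The roots are E♭ and F♯.
From E♭ to F♯: 3 semitones over a second = augmented.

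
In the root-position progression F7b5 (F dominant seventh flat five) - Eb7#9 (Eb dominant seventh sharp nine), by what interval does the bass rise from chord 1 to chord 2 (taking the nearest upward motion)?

m7

The roots are F and Eb.
From F to Eb: 10 semitones over a seventh = minor.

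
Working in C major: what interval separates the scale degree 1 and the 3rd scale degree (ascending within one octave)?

C major: C D E F G A B.
The scale degree 1 is C and the 3rd degree is E.
From C to E is 4 semitones, exactly the major third.

M3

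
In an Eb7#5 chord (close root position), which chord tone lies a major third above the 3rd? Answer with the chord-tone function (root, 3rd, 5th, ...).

Spelling the chord: Eb, G, B, Db.
The 3rd is G. A major third above G is B.
B is the chord's 5th.

5th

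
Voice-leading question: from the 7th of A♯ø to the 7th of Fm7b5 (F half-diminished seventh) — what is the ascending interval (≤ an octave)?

The 7th of A♯ø is G♯; the 7th of Fm7b5 (F half-diminished seventh) is E♭.
6 letter names make it a sixth; at 7 semitones (a whole step narrower than major) the quality is diminished.

diminished 6th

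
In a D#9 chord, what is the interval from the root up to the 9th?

major ninth

D# dominant ninth: D# F## A# C# E#.
That puts D# below E#.
Counting 9 letters and 14 half steps from D# gives a major ninth.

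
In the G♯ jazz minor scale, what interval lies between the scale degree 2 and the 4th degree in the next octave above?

minor 10th

The scale runs G♯ A♯ B C♯ D♯ E♯ F𝄪.
Scale degree 2 = A♯; 4th scale degree (up an octave) = C♯.
A♯ up to C♯ is 15 semitones, a half step narrower than a major tenth, so the interval is minor.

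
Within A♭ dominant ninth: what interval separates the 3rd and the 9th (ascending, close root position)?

m7

Spelling the chord: A♭ C E♭ G♭ B♭.
So we need the interval from C up to B♭.
C up to B♭ is 10 semitones, a half step narrower than a major seventh, so the interval is minor.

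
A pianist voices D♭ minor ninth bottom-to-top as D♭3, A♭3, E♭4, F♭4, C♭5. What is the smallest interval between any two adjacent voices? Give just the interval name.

Adjacent intervals: D♭3→A♭3 = perfect fifth; A♭3→E♭4 = perfect fifth; E♭4→F♭4 = minor second; F♭4→C♭5 = perfect fifth.
The smallest is E♭4 to F♭4, a minor second (1 semitone).

minor 2nd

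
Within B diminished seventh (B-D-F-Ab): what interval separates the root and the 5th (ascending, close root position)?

So we need the interval from B up to F.
5 letter names make it a fifth; at 6 semitones (a half step narrower than perfect) the quality is diminished.

diminished fifth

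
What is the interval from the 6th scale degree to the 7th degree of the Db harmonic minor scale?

augmented second

Spelling the Db harmonic minor scale: Db Eb Fb Gb Ab Bbb C.
That puts Bbb below C.
Bbb up to C is 3 semitones, a half step wider than a major second, so the interval is augmented.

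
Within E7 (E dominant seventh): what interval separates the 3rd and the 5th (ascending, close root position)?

The chord tones of E7 are E–G#–B–D.
So we need the interval from G# up to B.
From G# to B: 3 semitones over a third = minor.

minor 3rd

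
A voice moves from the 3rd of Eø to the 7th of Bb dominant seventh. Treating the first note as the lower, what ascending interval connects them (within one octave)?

minor second

Eø has G as its 3rd, and Bb dominant seventh has Ab as its 7th.
G up to Ab is 1 semitone, a half step narrower than a major second, so the interval is minor.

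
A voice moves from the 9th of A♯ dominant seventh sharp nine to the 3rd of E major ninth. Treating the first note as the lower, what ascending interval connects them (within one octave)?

A♯ dominant seventh sharp nine has B𝄪 as its 9th, and E major ninth has G♯ as its 3rd.
B𝄪 up to G♯ is 7 semitones, a whole step narrower than a major sixth, so the interval is diminished.

d6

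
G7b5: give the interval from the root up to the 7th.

m7

Spelling the chord: G-B-Db-F.
So we need the interval from G up to F.
From G to F: 10 semitones over a seventh = minor.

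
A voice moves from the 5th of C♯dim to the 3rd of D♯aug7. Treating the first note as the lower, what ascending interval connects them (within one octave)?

C♯dim has G as its 5th, and D♯aug7 has F𝄪 as its 3rd.
From G to F𝄪: 12 semitones over a seventh = augmented.

augmented seventh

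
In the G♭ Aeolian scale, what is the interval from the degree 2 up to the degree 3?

The scale runs G♭ A♭ B𝄫 C♭ D♭ E𝄫 F♭.
That puts A♭ below B𝄫.
2 letter names make it a second; at 1 semitone (a half step narrower than major) the quality is minor.

minor second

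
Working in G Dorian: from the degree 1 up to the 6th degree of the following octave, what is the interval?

The scale runs G A Bb C D E F.
So we need the interval from G up to E.
From G to E is 21 semitones, exactly the major thirteenth.

major thirteenth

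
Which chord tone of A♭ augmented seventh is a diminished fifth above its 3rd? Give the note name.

A♭aug7 (A♭ augmented seventh): A♭, C, E, G♭.
The 3rd is C. A diminished fifth above C is G♭.
G♭ is the chord's 7th.

Gb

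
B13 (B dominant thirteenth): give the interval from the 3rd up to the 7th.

d5

Spelling the chord: B–D#–F#–A–C#–G#.
3rd = D#; 7th = A.
From D# to A: 6 semitones over a fifth = diminished.
This 3–7 tritone is the characteristic tension at the heart of the dominant sound.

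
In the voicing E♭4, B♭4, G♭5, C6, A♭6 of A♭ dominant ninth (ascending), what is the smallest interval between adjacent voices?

augmented fourth

Adjacent intervals: E♭4→B♭4 = perfect fifth; B♭4→G♭5 = minor sixth; G♭5→C6 = augmented fourth; C6→A♭6 = minor sixth.
The smallest is G♭5 to C6, an augmented fourth (6 semitones).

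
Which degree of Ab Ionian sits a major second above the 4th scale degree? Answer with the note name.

Eb

The scale is Ab Bb C Db Eb F G.
The 4th scale degree is Db; a major second above that is Eb — scale degree 5.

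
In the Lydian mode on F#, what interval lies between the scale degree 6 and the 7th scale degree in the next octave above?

F# lydian: F# G# A# B# C# D# E#.
So we need the interval from D# up to E#.
D# up to E# spans 9 letter names and 14 semitones — a major ninth.

major ninth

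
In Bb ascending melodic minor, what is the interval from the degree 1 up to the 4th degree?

Spelling Bb ascending melodic minor: Bb C Db Eb F G A.
So we need the interval from Bb up to Eb.
Bb up to Eb spans 4 letter names and 5 semitones — a perfect fourth.

perfect 4th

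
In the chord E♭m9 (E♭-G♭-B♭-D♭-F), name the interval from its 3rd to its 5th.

3rd = G♭; 5th = B♭.
Counting 3 letters and 4 half steps from G♭ gives a major third.

major third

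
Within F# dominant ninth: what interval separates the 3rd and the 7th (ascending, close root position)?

F#9 is spelled F#-A#-C#-E-G#.
So we need the interval from A# up to E.
A# up to E is 6 semitones, a half step narrower than a perfect fifth, so the interval is diminished.
That tritone between 3rd and 7th is what gives the dominant seventh its pull toward resolution.

d5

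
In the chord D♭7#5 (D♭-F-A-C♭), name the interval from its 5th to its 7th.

That puts A below C♭.
3 letter names make it a third; at 2 semitones (a whole step narrower than major) the quality is diminished.

diminished 3rd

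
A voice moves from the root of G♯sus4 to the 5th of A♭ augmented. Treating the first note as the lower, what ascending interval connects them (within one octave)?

minor sixth

G♯sus4 has G♯ as its root, and A♭ augmented has E as its 5th.
From G♯ to E: 8 semitones over a sixth = minor.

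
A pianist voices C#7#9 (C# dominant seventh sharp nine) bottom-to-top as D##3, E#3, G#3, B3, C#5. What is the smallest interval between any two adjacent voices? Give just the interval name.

Adjacent intervals: D##3→E#3 = minor second; E#3→G#3 = minor third; G#3→B3 = minor third; B3→C#5 = major ninth.
The smallest is D##3 to E#3, a minor second (1 semitone).

minor second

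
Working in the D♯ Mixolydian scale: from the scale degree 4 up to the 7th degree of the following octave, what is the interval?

perfect 11th

The scale runs D♯ E♯ F𝄪 G♯ A♯ B♯ C♯.
That puts G♯ below C♯.
Counting 11 letters and 17 half steps from G♯ gives a perfect eleventh.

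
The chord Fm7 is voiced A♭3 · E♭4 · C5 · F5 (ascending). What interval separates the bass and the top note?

The outer voices are A♭3 and F5.
From A♭ to F is 21 semitones, exactly the major thirteenth.

major 13th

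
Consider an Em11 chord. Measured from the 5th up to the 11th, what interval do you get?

minor seventh

Em11 (E minor eleventh): E G B D F♯ A.
5th = B; 11th = A.
From B to A: 10 semitones over a seventh = minor.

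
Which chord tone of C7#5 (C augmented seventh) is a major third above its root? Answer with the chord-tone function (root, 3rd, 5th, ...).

3rd

C+7: C-E-G#-Bb.
The root is C. A major third above C is E.
E is the chord's 3rd.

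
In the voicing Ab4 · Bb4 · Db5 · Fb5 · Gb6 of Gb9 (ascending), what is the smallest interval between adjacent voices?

Adjacent intervals: Ab4→Bb4 = major second; Bb4→Db5 = minor third; Db5→Fb5 = minor third; Fb5→Gb6 = major ninth.
The smallest is Ab4 to Bb4, a major second (2 semitones).

M2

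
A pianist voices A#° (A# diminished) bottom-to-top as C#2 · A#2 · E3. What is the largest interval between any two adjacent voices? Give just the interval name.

Adjacent intervals: C#2→A#2 = major sixth; A#2→E3 = diminished fifth.
The largest is C#2 to A#2, a major sixth (9 semitones).

major 6th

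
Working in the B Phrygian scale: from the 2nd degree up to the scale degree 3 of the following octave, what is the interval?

major 9th

Spelling the B Phrygian scale: B C D E F# G A.
So we need the interval from C up to D.
Counting 9 letters and 14 half steps from C gives a major ninth.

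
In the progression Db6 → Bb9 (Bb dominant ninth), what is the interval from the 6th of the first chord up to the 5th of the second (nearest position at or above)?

P5

Db6 has Bb as its 6th, and Bb9 (Bb dominant ninth) has F as its 5th.
Counting 5 letters and 7 half steps from Bb gives a perfect fifth.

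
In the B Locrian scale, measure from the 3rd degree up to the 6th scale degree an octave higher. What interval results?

B locrian: B C D E F G A.
3rd degree = D; degree 6 (up an octave) = G.
From D to G is 17 semitones, exactly the perfect eleventh.

P11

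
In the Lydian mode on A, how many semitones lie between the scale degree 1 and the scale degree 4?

6

The scale is A B C# D# E F# G#.
A up to D# is an augmented fourth — 6 semitones.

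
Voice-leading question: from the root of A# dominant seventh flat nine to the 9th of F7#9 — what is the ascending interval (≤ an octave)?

A# dominant seventh flat nine has A# as its root, and F7#9 has G# as its 9th.
7 letter names make it a seventh; at 10 semitones (a half step narrower than major) the quality is minor.

minor seventh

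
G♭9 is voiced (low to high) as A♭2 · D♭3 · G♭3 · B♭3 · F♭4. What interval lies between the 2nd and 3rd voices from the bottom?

P4

Those voices are D♭3 and G♭3.
D♭ up to G♭ spans 4 letter names and 5 semitones — a perfect fourth.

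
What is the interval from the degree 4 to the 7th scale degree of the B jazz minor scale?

augmented fourth

B melodic minor: B C♯ D E F♯ G♯ A♯.
The degree 4 is E and the degree 7 is A♯.
4 letter names make it a fourth; at 6 semitones (a half step wider than perfect) the quality is augmented.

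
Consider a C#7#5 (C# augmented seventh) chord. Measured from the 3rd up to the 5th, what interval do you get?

major third

C# augmented seventh: C#–E#–G##–B.
The 3rd is E# and the 5th is G##.
E# up to G## spans 3 letter names and 4 semitones — a major third.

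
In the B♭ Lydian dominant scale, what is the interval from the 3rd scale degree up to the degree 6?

B♭ lydian dominant: B♭ C D E F G A♭.
So we need the interval from D up to G.
From D to G is 5 semitones, exactly the perfect fourth.

perfect fourth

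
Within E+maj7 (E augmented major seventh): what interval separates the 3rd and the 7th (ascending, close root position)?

E+maj7: E, G#, B#, D#.
So we need the interval from G# up to D#.
Counting 5 letters and 7 half steps from G# gives a perfect fifth.

P5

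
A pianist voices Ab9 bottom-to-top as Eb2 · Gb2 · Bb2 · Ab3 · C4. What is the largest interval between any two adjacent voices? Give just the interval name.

Adjacent intervals: Eb2→Gb2 = minor third; Gb2→Bb2 = major third; Bb2→Ab3 = minor seventh; Ab3→C4 = major third.
The largest is Bb2 to Ab3, a minor seventh (10 semitones).

minor seventh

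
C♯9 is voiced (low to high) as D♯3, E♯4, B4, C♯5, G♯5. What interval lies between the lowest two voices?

Those voices are D♯3 and E♯4.
Counting 9 letters and 14 half steps from D♯ gives a major ninth.

M9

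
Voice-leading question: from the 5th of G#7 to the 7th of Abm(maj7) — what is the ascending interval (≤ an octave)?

diminished fourth

G#7 has D# as its 5th, and Abm(maj7) has G as its 7th.
From D# to G: 4 semitones over a fourth = diminished.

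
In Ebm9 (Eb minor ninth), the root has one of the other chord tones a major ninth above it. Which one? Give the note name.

The chord tones of Ebm9 are Eb–Gb–Bb–Db–F.
The root is Eb. A major ninth above Eb is F.
F is the chord's 9th.

F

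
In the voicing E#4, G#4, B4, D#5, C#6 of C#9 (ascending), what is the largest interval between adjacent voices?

minor seventh

Adjacent intervals: E#4→G#4 = minor third; G#4→B4 = minor third; B4→D#5 = major third; D#5→C#6 = minor seventh.
The largest is D#5 to C#6, a minor seventh (10 semitones).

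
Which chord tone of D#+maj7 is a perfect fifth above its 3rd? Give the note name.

D#maj7#5: D#–F##–A##–C##.
The 3rd is F##. A perfect fifth above F## is C##.
C## is the chord's 7th.

C##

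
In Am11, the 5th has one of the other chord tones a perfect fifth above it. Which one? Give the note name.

B

The chord tones of Am11 (A minor eleventh) are A C E G B D.
The 5th is E. A perfect fifth above E is B.
B is the chord's 9th.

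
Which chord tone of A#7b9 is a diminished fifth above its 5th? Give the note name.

A#7b9 (A# dominant seventh flat nine): A#–C##–E#–G#–B.
The 5th is E#. A diminished fifth above E# is B.
B is the chord's 9th.

B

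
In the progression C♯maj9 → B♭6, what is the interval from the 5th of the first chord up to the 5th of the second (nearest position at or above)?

diminished 7th

C♯maj9 has G♯ as its 5th, and B♭6 has F as its 5th.
7 letter names make it a seventh; at 9 semitones (a whole step narrower than major) the quality is diminished.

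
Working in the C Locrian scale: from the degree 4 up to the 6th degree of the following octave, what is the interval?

C locrian: C Db Eb F Gb Ab Bb.
So we need the interval from F up to Ab.
F up to Ab is 15 semitones, a half step narrower than a major tenth, so the interval is minor.

minor 10th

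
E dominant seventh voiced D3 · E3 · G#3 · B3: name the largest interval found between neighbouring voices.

major third

Adjacent intervals: D3→E3 = major second; E3→G#3 = major third; G#3→B3 = minor third.
The largest is E3 to G#3, a major third (4 semitones).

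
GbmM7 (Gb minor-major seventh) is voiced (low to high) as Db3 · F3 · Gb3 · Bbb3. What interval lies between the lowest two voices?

major third

Those voices are Db3 and F3.
From Db to F is 4 semitones, exactly the major third.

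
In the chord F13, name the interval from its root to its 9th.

Spelling the chord: F-A-C-Eb-G-D.
That puts F below G.
From F to G is 14 semitones, exactly the major ninth.

major 9th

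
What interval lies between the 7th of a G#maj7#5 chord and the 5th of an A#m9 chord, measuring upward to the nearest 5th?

minor seventh

The 7th of G#maj7#5 is F##; the 5th of A#m9 is E#.
From F## to E#: 10 semitones over a seventh = minor.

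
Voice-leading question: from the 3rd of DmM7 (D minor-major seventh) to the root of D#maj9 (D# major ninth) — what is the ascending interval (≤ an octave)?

augmented sixth

DmM7 (D minor-major seventh) has F as its 3rd, and D#maj9 (D# major ninth) has D# as its root.
6 letter names make it a sixth; at 10 semitones (a half step wider than major) the quality is augmented.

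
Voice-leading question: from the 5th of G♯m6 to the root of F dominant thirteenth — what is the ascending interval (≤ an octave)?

diminished third

The 5th of G♯m6 is D♯; the root of F dominant thirteenth is F.
D♯ up to F is 2 semitones, a whole step narrower than a major third, so the interval is diminished.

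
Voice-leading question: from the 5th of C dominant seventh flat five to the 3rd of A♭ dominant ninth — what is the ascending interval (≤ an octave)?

The 5th of C dominant seventh flat five is G♭; the 3rd of A♭ dominant ninth is C.
G♭ up to C is 6 semitones, a half step wider than a perfect fourth, so the interval is augmented.

augmented fourth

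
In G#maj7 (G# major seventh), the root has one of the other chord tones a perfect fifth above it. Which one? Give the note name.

G# major seventh is spelled G#–B#–D#–F##.
The root is G#. A perfect fifth above G# is D#.
D# is the chord's 5th.

D#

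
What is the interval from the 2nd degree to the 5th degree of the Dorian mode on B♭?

perfect fourth

Spelling the Dorian mode on B♭: B♭ C D♭ E♭ F G A♭.
2nd degree = C; degree 5 = F.
C up to F spans 4 letter names and 5 semitones — a perfect fourth.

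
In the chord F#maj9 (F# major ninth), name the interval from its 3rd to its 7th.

perfect fifth

F# major ninth: F#-A#-C#-E#-G#.
That puts A# below E#.
A# up to E# spans 5 letter names and 7 semitones — a perfect fifth.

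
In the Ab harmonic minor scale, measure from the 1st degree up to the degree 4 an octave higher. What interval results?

The scale runs Ab Bb Cb Db Eb Fb G.
That puts Ab below Db.
Counting 11 letters and 17 half steps from Ab gives a perfect eleventh.

perfect 11th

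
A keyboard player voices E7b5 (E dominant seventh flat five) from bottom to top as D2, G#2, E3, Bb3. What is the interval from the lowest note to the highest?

minor 13th

The outer voices are D2 and Bb3.
From D to Bb: 20 semitones over a thirteenth = minor.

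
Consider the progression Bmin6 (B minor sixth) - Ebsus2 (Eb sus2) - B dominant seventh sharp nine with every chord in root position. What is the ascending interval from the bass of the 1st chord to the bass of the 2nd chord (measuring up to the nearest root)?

diminished 4th

The roots are B and Eb.
From B to Eb: 4 semitones over a fourth = diminished.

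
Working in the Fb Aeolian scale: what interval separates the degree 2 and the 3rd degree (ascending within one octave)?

Spelling the Fb Aeolian scale: Fb Gb Abb Bbb Cb Dbb Ebb.
So we need the interval from Gb up to Abb.
Gb up to Abb is 1 semitone, a half step narrower than a major second, so the interval is minor.

minor second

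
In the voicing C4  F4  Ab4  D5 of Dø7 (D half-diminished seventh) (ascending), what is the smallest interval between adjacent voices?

minor third

Adjacent intervals: C4→F4 = perfect fourth; F4→Ab4 = minor third; Ab4→D5 = augmented fourth.
The smallest is F4 to Ab4, a minor third (3 semitones).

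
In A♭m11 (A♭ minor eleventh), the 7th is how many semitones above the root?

10

A♭m11 (A♭ minor eleventh): A♭ C♭ E♭ G♭ B♭ D♭.
A♭ to G♭ is a minor seventh: 10 semitones.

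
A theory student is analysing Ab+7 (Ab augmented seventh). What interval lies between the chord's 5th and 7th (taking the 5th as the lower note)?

Spelling the chord: Ab-C-E-Gb.
So we need the interval from E up to Gb.
E up to Gb is 2 semitones, a whole step narrower than a major third, so the interval is diminished.

diminished third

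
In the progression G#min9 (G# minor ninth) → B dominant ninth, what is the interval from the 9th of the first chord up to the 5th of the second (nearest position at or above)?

G#min9 (G# minor ninth) has A# as its 9th, and B dominant ninth has F# as its 5th.
6 letter names make it a sixth; at 8 semitones (a half step narrower than major) the quality is minor.

m6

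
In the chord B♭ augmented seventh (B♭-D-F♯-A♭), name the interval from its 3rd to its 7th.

diminished 5th

The 3rd is D and the 7th is A♭.
5 letter names make it a fifth; at 6 semitones (a half step narrower than perfect) the quality is diminished.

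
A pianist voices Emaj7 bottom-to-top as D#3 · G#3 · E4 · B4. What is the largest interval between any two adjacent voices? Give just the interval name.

minor sixth

Adjacent intervals: D#3→G#3 = perfect fourth; G#3→E4 = minor sixth; E4→B4 = perfect fifth.
The largest is G#3 to E4, a minor sixth (8 semitones).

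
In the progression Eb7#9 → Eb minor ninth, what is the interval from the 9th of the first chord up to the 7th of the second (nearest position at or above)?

The 9th of Eb7#9 is F#; the 7th of Eb minor ninth is Db.
From F# to Db: 7 semitones over a sixth = diminished.

diminished sixth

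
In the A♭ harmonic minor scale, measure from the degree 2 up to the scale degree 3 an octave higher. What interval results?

minor ninth

Spelling the A♭ harmonic minor scale: A♭ B♭ C♭ D♭ E♭ F♭ G.
Degree 2 = B♭; degree 3 (up an octave) = C♭.
B♭ up to C♭ is 13 semitones, a half step narrower than a major ninth, so the interval is minor.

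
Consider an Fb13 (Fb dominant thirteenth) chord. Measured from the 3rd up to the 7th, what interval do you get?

Fb13 (Fb dominant thirteenth): Fb, Ab, Cb, Ebb, Gb, Db.
The 3rd is Ab and the 7th is Ebb.
Ab up to Ebb is 6 semitones, a half step narrower than a perfect fifth, so the interval is diminished.

d5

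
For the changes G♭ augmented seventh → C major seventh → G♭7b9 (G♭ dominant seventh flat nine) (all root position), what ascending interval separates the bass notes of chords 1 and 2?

The roots are G♭ and C.
G♭ up to C is 6 semitones, a half step wider than a perfect fourth, so the interval is augmented.

augmented fourth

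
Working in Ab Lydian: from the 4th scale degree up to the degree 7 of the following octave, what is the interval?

perfect eleventh

The scale runs Ab Bb C D Eb F G.
4th scale degree = D; scale degree 7 (up an octave) = G.
Counting 11 letters and 17 half steps from D gives a perfect eleventh.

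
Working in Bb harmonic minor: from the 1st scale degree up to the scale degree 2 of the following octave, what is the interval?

The scale runs Bb C Db Eb F Gb A.
1st scale degree = Bb; degree 2 (up an octave) = C.
From Bb to C is 14 semitones, exactly the major ninth.

major ninth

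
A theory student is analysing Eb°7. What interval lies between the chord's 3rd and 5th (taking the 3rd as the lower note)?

Eb diminished seventh is spelled Eb, Gb, Bbb, Dbb.
So we need the interval from Gb up to Bbb.
3 letter names make it a third; at 3 semitones (a half step narrower than major) the quality is minor.

minor 3rd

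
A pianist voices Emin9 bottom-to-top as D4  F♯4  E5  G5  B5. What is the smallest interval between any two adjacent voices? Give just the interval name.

Adjacent intervals: D4→F♯4 = major third; F♯4→E5 = minor seventh; E5→G5 = minor third; G5→B5 = major third.
The smallest is E5 to G5, a minor third (3 semitones).

m3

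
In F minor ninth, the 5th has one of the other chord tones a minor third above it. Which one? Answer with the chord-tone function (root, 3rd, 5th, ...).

7th

Fmin9: F A♭ C E♭ G.
The 5th is C. A minor third above C is E♭.
E♭ is the chord's 7th.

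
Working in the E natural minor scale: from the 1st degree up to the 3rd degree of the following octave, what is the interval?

E natural minor: E F# G A B C D.
The 1st degree is E and the 3rd scale degree (up an octave) is G.
10 letter names make it a tenth; at 15 semitones (a half step narrower than major) the quality is minor.

minor tenth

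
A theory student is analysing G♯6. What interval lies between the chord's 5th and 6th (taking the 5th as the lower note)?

major 2nd

The chord tones of G♯ major sixth are G♯-B♯-D♯-E♯.
The 5th is D♯ and the 6th is E♯.
Counting 2 letters and 2 half steps from D♯ gives a major second.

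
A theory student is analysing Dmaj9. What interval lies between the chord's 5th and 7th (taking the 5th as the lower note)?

major third

Spelling the chord: D F♯ A C♯ E.
The 5th is A and the 7th is C♯.
A up to C♯ spans 3 letter names and 4 semitones — a major third.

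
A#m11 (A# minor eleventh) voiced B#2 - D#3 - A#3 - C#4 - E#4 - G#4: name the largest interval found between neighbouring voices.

perfect 5th

Adjacent intervals: B#2→D#3 = minor third; D#3→A#3 = perfect fifth; A#3→C#4 = minor third; C#4→E#4 = major third; E#4→G#4 = minor third.
The largest is D#3 to A#3, a perfect fifth (7 semitones).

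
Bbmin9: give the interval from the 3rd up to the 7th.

P5

Bbmin9 (Bb minor ninth) is spelled Bb-Db-F-Ab-C.
So we need the interval from Db up to Ab.
From Db to Ab is 7 semitones, exactly the perfect fifth.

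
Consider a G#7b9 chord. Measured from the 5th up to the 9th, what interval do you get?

G#7b9 (G# dominant seventh flat nine) is spelled G#-B#-D#-F#-A.
So we need the interval from D# up to A.
From D# to A: 6 semitones over a fifth = diminished.

d5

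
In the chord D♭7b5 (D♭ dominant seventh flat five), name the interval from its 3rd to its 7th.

diminished fifth

Spelling the chord: D♭–F–A𝄫–C♭.
So we need the interval from F up to C♭.
F up to C♭ is 6 semitones, a half step narrower than a perfect fifth, so the interval is diminished.
That tritone between 3rd and 7th is what gives the dominant seventh its pull toward resolution.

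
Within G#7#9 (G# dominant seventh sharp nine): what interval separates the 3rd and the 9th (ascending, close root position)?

G#7#9: G# B# D# F# A##.
The 3rd is B# and the 9th is A##.
B# up to A## spans 7 letter names and 11 semitones — a major seventh.

major seventh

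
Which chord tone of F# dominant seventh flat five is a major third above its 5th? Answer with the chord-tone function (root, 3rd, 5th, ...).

7th

The chord tones of F#7b5 are F# A# C E.
The 5th is C. A major third above C is E.
E is the chord's 7th.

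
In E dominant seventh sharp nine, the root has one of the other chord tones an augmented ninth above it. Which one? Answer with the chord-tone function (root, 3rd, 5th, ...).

9th

E7#9 (E dominant seventh sharp nine) is spelled E, G#, B, D, F##.
The root is E. An augmented ninth above E is F##.
F## is the chord's 9th.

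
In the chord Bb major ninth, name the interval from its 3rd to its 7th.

perfect fifth

The chord tones of Bb major ninth are Bb-D-F-A-C.
That puts D below A.
Counting 5 letters and 7 half steps from D gives a perfect fifth.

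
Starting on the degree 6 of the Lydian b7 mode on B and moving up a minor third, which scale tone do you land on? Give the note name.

The scale is B C# D# E# F# G# A.
The degree 6 is G#; a minor third above that is B — scale degree 1.

B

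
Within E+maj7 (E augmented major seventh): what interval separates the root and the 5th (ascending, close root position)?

The chord tones of E augmented major seventh are E, G#, B#, D#.
The root is E and the 5th is B#.
E up to B# is 8 semitones, a half step wider than a perfect fifth, so the interval is augmented.

augmented fifth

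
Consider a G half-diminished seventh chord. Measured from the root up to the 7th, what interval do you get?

minor seventh

Gø is spelled G–Bb–Db–F.
So we need the interval from G up to F.
G up to F is 10 semitones, a half step narrower than a major seventh, so the interval is minor.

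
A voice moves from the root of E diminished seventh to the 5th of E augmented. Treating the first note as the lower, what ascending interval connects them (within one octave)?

augmented 5th

The root of E diminished seventh is E; the 5th of E augmented is B♯.
E up to B♯ is 8 semitones, a half step wider than a perfect fifth, so the interval is augmented.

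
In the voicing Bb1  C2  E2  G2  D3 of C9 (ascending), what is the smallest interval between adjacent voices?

Adjacent intervals: Bb1→C2 = major second; C2→E2 = major third; E2→G2 = minor third; G2→D3 = perfect fifth.
The smallest is Bb1 to C2, a major second (2 semitones).

major second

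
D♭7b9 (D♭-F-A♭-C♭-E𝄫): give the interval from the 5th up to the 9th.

5th = A♭; 9th = E𝄫.
From A♭ to E𝄫: 6 semitones over a fifth = diminished.

diminished fifth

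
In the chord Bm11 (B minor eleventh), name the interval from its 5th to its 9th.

perfect fifth

Bm11: B–D–F#–A–C#–E.
That puts F# below C#.
Counting 5 letters and 7 half steps from F# gives a perfect fifth.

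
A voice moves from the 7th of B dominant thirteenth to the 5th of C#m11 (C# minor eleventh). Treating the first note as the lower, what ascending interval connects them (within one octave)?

major seventh

B dominant thirteenth has A as its 7th, and C#m11 (C# minor eleventh) has G# as its 5th.
From A to G# is 11 semitones, exactly the major seventh.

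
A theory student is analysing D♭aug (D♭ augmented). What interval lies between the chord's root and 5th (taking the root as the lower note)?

augmented fifth

The chord tones of D♭aug (D♭ augmented) are D♭-F-A.
Root = D♭; 5th = A.
From D♭ to A: 8 semitones over a fifth = augmented.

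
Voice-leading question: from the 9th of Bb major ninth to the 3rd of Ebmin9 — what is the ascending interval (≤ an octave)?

diminished fifth

The 9th of Bb major ninth is C; the 3rd of Ebmin9 is Gb.
5 letter names make it a fifth; at 6 semitones (a half step narrower than perfect) the quality is diminished.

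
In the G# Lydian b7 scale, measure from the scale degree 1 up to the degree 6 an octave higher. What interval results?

Spelling the G# Lydian b7 scale: G# A# B# C## D# E# F#.
The scale degree 1 is G# and the scale degree 6 (up an octave) is E#.
G# up to E# spans 13 letter names and 21 semitones — a major thirteenth.

major 13th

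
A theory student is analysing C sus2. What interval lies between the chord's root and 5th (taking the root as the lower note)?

perfect 5th

The chord tones of Csus2 are C, D, G.
So we need the interval from C up to G.
From C to G is 7 semitones, exactly the perfect fifth.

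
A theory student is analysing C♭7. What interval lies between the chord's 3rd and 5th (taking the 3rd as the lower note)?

minor third

The chord tones of C♭ dominant seventh are C♭ E♭ G♭ B𝄫.
So we need the interval from E♭ up to G♭.
3 letter names make it a third; at 3 semitones (a half step narrower than major) the quality is minor.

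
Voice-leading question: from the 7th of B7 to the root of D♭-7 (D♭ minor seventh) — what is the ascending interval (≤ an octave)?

diminished fourth

B7 has A as its 7th, and D♭-7 (D♭ minor seventh) has D♭ as its root.
From A to D♭: 4 semitones over a fourth = diminished.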